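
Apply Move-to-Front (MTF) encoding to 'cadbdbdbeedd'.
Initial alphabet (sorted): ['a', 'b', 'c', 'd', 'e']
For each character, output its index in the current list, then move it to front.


MTF encoding:
'c': index 2 in ['a', 'b', 'c', 'd', 'e'] -> ['c', 'a', 'b', 'd', 'e']
'a': index 1 in ['c', 'a', 'b', 'd', 'e'] -> ['a', 'c', 'b', 'd', 'e']
'd': index 3 in ['a', 'c', 'b', 'd', 'e'] -> ['d', 'a', 'c', 'b', 'e']
'b': index 3 in ['d', 'a', 'c', 'b', 'e'] -> ['b', 'd', 'a', 'c', 'e']
'd': index 1 in ['b', 'd', 'a', 'c', 'e'] -> ['d', 'b', 'a', 'c', 'e']
'b': index 1 in ['d', 'b', 'a', 'c', 'e'] -> ['b', 'd', 'a', 'c', 'e']
'd': index 1 in ['b', 'd', 'a', 'c', 'e'] -> ['d', 'b', 'a', 'c', 'e']
'b': index 1 in ['d', 'b', 'a', 'c', 'e'] -> ['b', 'd', 'a', 'c', 'e']
'e': index 4 in ['b', 'd', 'a', 'c', 'e'] -> ['e', 'b', 'd', 'a', 'c']
'e': index 0 in ['e', 'b', 'd', 'a', 'c'] -> ['e', 'b', 'd', 'a', 'c']
'd': index 2 in ['e', 'b', 'd', 'a', 'c'] -> ['d', 'e', 'b', 'a', 'c']
'd': index 0 in ['d', 'e', 'b', 'a', 'c'] -> ['d', 'e', 'b', 'a', 'c']


Output: [2, 1, 3, 3, 1, 1, 1, 1, 4, 0, 2, 0]


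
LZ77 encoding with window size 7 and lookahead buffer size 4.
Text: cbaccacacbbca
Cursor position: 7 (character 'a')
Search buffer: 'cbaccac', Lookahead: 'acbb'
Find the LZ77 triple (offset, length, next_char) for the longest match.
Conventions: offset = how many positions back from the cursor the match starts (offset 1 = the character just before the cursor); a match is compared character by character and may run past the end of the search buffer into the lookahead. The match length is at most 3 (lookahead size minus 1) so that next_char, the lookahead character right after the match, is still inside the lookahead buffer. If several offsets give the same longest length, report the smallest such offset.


Try each offset into the search buffer:
  offset=1 (pos 6, char 'c'): match length 0
  offset=2 (pos 5, char 'a'): match length 2
  offset=3 (pos 4, char 'c'): match length 0
  offset=4 (pos 3, char 'c'): match length 0
  offset=5 (pos 2, char 'a'): match length 2
  offset=6 (pos 1, char 'b'): match length 0
  offset=7 (pos 0, char 'c'): match length 0
Longest match has length 2, found at offsets 2, 5; take the smallest, offset 2.
next_char = character at position 7 + 2 = 9 -> 'b'

Best match: offset=2, length=2 (matching 'ac' starting at position 5)
LZ77 triple: (2, 2, 'b')


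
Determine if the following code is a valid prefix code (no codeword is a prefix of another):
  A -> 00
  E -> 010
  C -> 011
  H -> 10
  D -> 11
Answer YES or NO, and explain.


Checking each pair (does one codeword prefix another?):
  A='00' vs E='010': no prefix
  A='00' vs C='011': no prefix
  A='00' vs H='10': no prefix
  A='00' vs D='11': no prefix
  E='010' vs A='00': no prefix
  E='010' vs C='011': no prefix
  E='010' vs H='10': no prefix
  E='010' vs D='11': no prefix
  C='011' vs A='00': no prefix
  C='011' vs E='010': no prefix
  C='011' vs H='10': no prefix
  C='011' vs D='11': no prefix
  H='10' vs A='00': no prefix
  H='10' vs E='010': no prefix
  H='10' vs C='011': no prefix
  H='10' vs D='11': no prefix
  D='11' vs A='00': no prefix
  D='11' vs E='010': no prefix
  D='11' vs C='011': no prefix
  D='11' vs H='10': no prefix
No violation found over all pairs.

YES -- this is a valid prefix code. No codeword is a prefix of any other codeword.


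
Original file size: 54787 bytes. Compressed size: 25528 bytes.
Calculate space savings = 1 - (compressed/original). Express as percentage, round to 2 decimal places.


ratio = compressed/original = 25528/54787 = 0.46595
savings = 1 - ratio = 1 - 0.46595 = 0.53405
as a percentage: 0.53405 * 100 = 53.41%

Space savings = 1 - 25528/54787 = 53.41%


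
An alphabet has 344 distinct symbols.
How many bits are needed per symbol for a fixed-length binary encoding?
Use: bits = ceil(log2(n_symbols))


log2(344) = 8.4263
Bracket: 2^8 = 256 < 344 <= 2^9 = 512
So ceil(log2(344)) = 9

bits = ceil(log2(344)) = ceil(8.4263) = 9 bits


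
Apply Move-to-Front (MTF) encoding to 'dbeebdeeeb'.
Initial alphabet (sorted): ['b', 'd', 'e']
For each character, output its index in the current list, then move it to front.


MTF encoding:
'd': index 1 in ['b', 'd', 'e'] -> ['d', 'b', 'e']
'b': index 1 in ['d', 'b', 'e'] -> ['b', 'd', 'e']
'e': index 2 in ['b', 'd', 'e'] -> ['e', 'b', 'd']
'e': index 0 in ['e', 'b', 'd'] -> ['e', 'b', 'd']
'b': index 1 in ['e', 'b', 'd'] -> ['b', 'e', 'd']
'd': index 2 in ['b', 'e', 'd'] -> ['d', 'b', 'e']
'e': index 2 in ['d', 'b', 'e'] -> ['e', 'd', 'b']
'e': index 0 in ['e', 'd', 'b'] -> ['e', 'd', 'b']
'e': index 0 in ['e', 'd', 'b'] -> ['e', 'd', 'b']
'b': index 2 in ['e', 'd', 'b'] -> ['b', 'e', 'd']


Output: [1, 1, 2, 0, 1, 2, 2, 0, 0, 2]


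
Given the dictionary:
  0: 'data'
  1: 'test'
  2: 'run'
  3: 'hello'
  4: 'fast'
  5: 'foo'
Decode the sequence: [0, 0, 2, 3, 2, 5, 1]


Look up each index in the dictionary:
  0 -> 'data'
  0 -> 'data'
  2 -> 'run'
  3 -> 'hello'
  2 -> 'run'
  5 -> 'foo'
  1 -> 'test'

Decoded: "data data run hello run foo test"


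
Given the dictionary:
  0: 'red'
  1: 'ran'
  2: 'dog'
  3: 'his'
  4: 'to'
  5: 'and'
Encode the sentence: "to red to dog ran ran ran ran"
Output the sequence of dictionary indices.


Look up each word in the dictionary:
  'to' -> 4
  'red' -> 0
  'to' -> 4
  'dog' -> 2
  'ran' -> 1
  'ran' -> 1
  'ran' -> 1
  'ran' -> 1

Encoded: [4, 0, 4, 2, 1, 1, 1, 1]


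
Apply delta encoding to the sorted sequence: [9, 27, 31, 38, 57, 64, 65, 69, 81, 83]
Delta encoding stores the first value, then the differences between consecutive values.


First value: 9
Deltas:
  27 - 9 = 18
  31 - 27 = 4
  38 - 31 = 7
  57 - 38 = 19
  64 - 57 = 7
  65 - 64 = 1
  69 - 65 = 4
  81 - 69 = 12
  83 - 81 = 2


Delta encoded: [9, 18, 4, 7, 19, 7, 1, 4, 12, 2]


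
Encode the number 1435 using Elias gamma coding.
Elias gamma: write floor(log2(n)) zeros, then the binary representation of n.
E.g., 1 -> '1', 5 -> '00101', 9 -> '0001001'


num_bits = floor(log2(1435)) + 1 = 11
leading_zeros = num_bits - 1 = 10
binary(1435) = 10110011011

Elias gamma(1435) = '0000000000' + '10110011011' = 000000000010110011011 (21 bits)


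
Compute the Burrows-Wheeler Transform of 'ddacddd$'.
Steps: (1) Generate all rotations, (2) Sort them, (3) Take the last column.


Rotations (sorted):
  0: $ddacddd -> last char: d
  1: acddd$dd -> last char: d
  2: cddd$dda -> last char: a
  3: d$ddacdd -> last char: d
  4: dacddd$d -> last char: d
  5: dd$ddacd -> last char: d
  6: ddacddd$ -> last char: $
  7: ddd$ddac -> last char: c


BWT = ddaddd$c


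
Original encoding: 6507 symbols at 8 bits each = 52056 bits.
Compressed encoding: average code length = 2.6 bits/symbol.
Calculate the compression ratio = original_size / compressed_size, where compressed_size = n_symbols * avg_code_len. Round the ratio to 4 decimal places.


original_size = n_symbols * orig_bits = 6507 * 8 = 52056 bits
compressed_size = n_symbols * avg_code_len = 6507 * 2.6 = 16918.2 bits
ratio = original_size / compressed_size = 52056 / 16918.2 = 3.0769

Compression ratio = 3.0769


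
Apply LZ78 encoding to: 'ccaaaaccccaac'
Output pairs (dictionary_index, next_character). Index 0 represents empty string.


LZ78 encoding steps:
Dictionary: {0: ''}
Step 1: w='' (idx 0), next='c' -> output (0, 'c'), add 'c' as idx 1
Step 2: w='c' (idx 1), next='a' -> output (1, 'a'), add 'ca' as idx 2
Step 3: w='' (idx 0), next='a' -> output (0, 'a'), add 'a' as idx 3
Step 4: w='a' (idx 3), next='a' -> output (3, 'a'), add 'aa' as idx 4
Step 5: w='c' (idx 1), next='c' -> output (1, 'c'), add 'cc' as idx 5
Step 6: w='cc' (idx 5), next='a' -> output (5, 'a'), add 'cca' as idx 6
Step 7: w='a' (idx 3), next='c' -> output (3, 'c'), add 'ac' as idx 7


Encoded: [(0, 'c'), (1, 'a'), (0, 'a'), (3, 'a'), (1, 'c'), (5, 'a'), (3, 'c')]


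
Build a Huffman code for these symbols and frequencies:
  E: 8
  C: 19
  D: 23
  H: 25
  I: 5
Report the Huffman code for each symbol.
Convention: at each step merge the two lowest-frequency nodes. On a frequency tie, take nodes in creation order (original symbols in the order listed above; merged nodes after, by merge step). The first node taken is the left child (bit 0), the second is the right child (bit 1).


Huffman tree construction:
Step 1: Merge I(5) + E(8) = 13
Step 2: Merge (I+E)(13) + C(19) = 32
Step 3: Merge D(23) + H(25) = 48
Step 4: Merge ((I+E)+C)(32) + (D+H)(48) = 80
Read each symbol's code off the tree from the root (left child = 0, right child = 1).

Codes:
  E: 001 (length 3)
  C: 01 (length 2)
  D: 10 (length 2)
  H: 11 (length 2)
  I: 000 (length 3)
Average code length: 173/80 = 2.1625 bits/symbol


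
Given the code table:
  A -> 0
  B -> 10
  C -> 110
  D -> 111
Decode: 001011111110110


Decoding:
0 -> A
0 -> A
10 -> B
111 -> D
111 -> D
10 -> B
110 -> C


Result: AABDDBC


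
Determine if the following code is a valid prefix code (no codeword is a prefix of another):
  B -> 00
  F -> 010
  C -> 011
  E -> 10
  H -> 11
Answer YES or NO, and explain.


Checking each pair (does one codeword prefix another?):
  B='00' vs F='010': no prefix
  B='00' vs C='011': no prefix
  B='00' vs E='10': no prefix
  B='00' vs H='11': no prefix
  F='010' vs B='00': no prefix
  F='010' vs C='011': no prefix
  F='010' vs E='10': no prefix
  F='010' vs H='11': no prefix
  C='011' vs B='00': no prefix
  C='011' vs F='010': no prefix
  C='011' vs E='10': no prefix
  C='011' vs H='11': no prefix
  E='10' vs B='00': no prefix
  E='10' vs F='010': no prefix
  E='10' vs C='011': no prefix
  E='10' vs H='11': no prefix
  H='11' vs B='00': no prefix
  H='11' vs F='010': no prefix
  H='11' vs C='011': no prefix
  H='11' vs E='10': no prefix
No violation found over all pairs.

YES -- this is a valid prefix code. No codeword is a prefix of any other codeword.


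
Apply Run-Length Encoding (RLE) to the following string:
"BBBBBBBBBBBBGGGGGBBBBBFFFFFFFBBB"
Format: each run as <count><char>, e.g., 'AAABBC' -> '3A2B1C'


Scanning runs left to right:
  i=0: run of 'B' x 12 -> '12B'
  i=12: run of 'G' x 5 -> '5G'
  i=17: run of 'B' x 5 -> '5B'
  i=22: run of 'F' x 7 -> '7F'
  i=29: run of 'B' x 3 -> '3B'

RLE = 12B5G5B7F3B


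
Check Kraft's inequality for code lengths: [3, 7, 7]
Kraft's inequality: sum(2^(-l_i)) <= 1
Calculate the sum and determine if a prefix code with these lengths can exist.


Sum = 2^(-3) + 2^(-7) + 2^(-7)
    = 0.125 + 0.0078125 + 0.0078125
    = 18/128 = 0.140625
Since 0.140625 <= 1, Kraft's inequality IS satisfied.
A prefix code with these lengths CAN exist.

Kraft sum = 0.140625. Satisfied.


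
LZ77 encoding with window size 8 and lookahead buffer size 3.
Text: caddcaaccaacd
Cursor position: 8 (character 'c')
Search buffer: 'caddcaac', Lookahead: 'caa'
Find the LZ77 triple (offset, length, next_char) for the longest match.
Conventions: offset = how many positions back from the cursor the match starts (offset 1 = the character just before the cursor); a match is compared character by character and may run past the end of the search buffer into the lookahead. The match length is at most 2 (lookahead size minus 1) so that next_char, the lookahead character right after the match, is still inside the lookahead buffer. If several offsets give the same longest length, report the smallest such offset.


Try each offset into the search buffer:
  offset=1 (pos 7, char 'c'): match length 1
  offset=2 (pos 6, char 'a'): match length 0
  offset=3 (pos 5, char 'a'): match length 0
  offset=4 (pos 4, char 'c'): match length 2
  offset=5 (pos 3, char 'd'): match length 0
  offset=6 (pos 2, char 'd'): match length 0
  offset=7 (pos 1, char 'a'): match length 0
  offset=8 (pos 0, char 'c'): match length 2
Longest match has length 2, found at offsets 4, 8; take the smallest, offset 4.
next_char = character at position 8 + 2 = 10 -> 'a'

Best match: offset=4, length=2 (matching 'ca' starting at position 4)
LZ77 triple: (4, 2, 'a')


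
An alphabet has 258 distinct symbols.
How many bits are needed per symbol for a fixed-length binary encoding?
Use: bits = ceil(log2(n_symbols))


log2(258) = 8.0112
Bracket: 2^8 = 256 < 258 <= 2^9 = 512
So ceil(log2(258)) = 9

bits = ceil(log2(258)) = ceil(8.0112) = 9 bits


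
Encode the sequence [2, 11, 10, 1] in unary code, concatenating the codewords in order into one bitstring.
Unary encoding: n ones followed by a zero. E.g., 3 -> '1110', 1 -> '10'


Encode each number as n ones followed by a terminating 0:
  2 -> 110 (3 bits)
  11 -> 111111111110 (12 bits)
  10 -> 11111111110 (11 bits)
  1 -> 10 (2 bits)
Total length = 3 + 12 + 11 + 2 = 28 bits.

Unary([2, 11, 10, 1]) = 1101111111111101111111111010 (28 bits)


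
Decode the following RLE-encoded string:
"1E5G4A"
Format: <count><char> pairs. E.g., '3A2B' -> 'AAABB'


Expanding each <count><char> pair:
  1E -> 'E'
  5G -> 'GGGGG'
  4A -> 'AAAA'

Decoded = EGGGGGAAAA


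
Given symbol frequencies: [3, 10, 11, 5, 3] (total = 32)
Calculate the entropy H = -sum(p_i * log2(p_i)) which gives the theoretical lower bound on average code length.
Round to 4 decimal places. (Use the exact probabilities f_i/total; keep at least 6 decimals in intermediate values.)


Per-symbol terms -p_i * log2(p_i) with p_i = f_i/32:
  p = 3/32 = 0.093750: log2(p) = -3.415037, -p*log2(p) = 0.320160
  p = 10/32 = 0.312500: log2(p) = -1.678072, -p*log2(p) = 0.524397
  p = 11/32 = 0.343750: log2(p) = -1.540568, -p*log2(p) = 0.529570
  p = 5/32 = 0.156250: log2(p) = -2.678072, -p*log2(p) = 0.418449
  p = 3/32 = 0.093750: log2(p) = -3.415037, -p*log2(p) = 0.320160
H = 0.320160 + 0.524397 + 0.529570 + 0.418449 + 0.320160 = 2.112736

H = 2.1127 bits/symbol


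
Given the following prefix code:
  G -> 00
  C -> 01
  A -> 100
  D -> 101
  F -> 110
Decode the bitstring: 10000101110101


Decoding step by step:
Bits 100 -> A
Bits 00 -> G
Bits 101 -> D
Bits 110 -> F
Bits 101 -> D


Decoded message: AGDFD


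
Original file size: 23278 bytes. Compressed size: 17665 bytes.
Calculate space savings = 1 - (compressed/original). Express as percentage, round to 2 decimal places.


ratio = compressed/original = 17665/23278 = 0.758871
savings = 1 - ratio = 1 - 0.758871 = 0.241129
as a percentage: 0.241129 * 100 = 24.11%

Space savings = 1 - 17665/23278 = 24.11%


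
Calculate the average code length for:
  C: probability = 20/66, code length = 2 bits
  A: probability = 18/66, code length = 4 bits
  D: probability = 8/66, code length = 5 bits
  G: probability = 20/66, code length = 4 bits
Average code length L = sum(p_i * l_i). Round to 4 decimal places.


Weighted contributions p_i * l_i:
  C: (20/66) * 2 = 40/66
  A: (18/66) * 4 = 72/66
  D: (8/66) * 5 = 40/66
  G: (20/66) * 4 = 80/66
Sum = (40 + 72 + 40 + 80)/66 = 232/66

L = 232/66 = 3.5152 bits/symbol


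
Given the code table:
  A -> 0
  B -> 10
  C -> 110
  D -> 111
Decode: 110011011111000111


Decoding:
110 -> C
0 -> A
110 -> C
111 -> D
110 -> C
0 -> A
0 -> A
111 -> D


Result: CACDCAAD


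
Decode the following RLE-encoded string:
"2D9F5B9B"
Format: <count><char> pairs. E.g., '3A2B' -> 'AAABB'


Expanding each <count><char> pair:
  2D -> 'DD'
  9F -> 'FFFFFFFFF'
  5B -> 'BBBBB'
  9B -> 'BBBBBBBBB'

Decoded = DDFFFFFFFFFBBBBBBBBBBBBBB


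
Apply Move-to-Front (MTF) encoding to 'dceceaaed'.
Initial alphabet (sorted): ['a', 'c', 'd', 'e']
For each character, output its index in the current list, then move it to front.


MTF encoding:
'd': index 2 in ['a', 'c', 'd', 'e'] -> ['d', 'a', 'c', 'e']
'c': index 2 in ['d', 'a', 'c', 'e'] -> ['c', 'd', 'a', 'e']
'e': index 3 in ['c', 'd', 'a', 'e'] -> ['e', 'c', 'd', 'a']
'c': index 1 in ['e', 'c', 'd', 'a'] -> ['c', 'e', 'd', 'a']
'e': index 1 in ['c', 'e', 'd', 'a'] -> ['e', 'c', 'd', 'a']
'a': index 3 in ['e', 'c', 'd', 'a'] -> ['a', 'e', 'c', 'd']
'a': index 0 in ['a', 'e', 'c', 'd'] -> ['a', 'e', 'c', 'd']
'e': index 1 in ['a', 'e', 'c', 'd'] -> ['e', 'a', 'c', 'd']
'd': index 3 in ['e', 'a', 'c', 'd'] -> ['d', 'e', 'a', 'c']


Output: [2, 2, 3, 1, 1, 3, 0, 1, 3]


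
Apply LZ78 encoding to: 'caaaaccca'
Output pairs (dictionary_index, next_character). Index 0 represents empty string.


LZ78 encoding steps:
Dictionary: {0: ''}
Step 1: w='' (idx 0), next='c' -> output (0, 'c'), add 'c' as idx 1
Step 2: w='' (idx 0), next='a' -> output (0, 'a'), add 'a' as idx 2
Step 3: w='a' (idx 2), next='a' -> output (2, 'a'), add 'aa' as idx 3
Step 4: w='a' (idx 2), next='c' -> output (2, 'c'), add 'ac' as idx 4
Step 5: w='c' (idx 1), next='c' -> output (1, 'c'), add 'cc' as idx 5
Step 6: w='a' (idx 2), end of input -> output (2, '')


Encoded: [(0, 'c'), (0, 'a'), (2, 'a'), (2, 'c'), (1, 'c'), (2, '')]


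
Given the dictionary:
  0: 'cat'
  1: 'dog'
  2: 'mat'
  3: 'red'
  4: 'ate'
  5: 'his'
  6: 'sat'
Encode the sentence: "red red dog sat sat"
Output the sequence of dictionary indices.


Look up each word in the dictionary:
  'red' -> 3
  'red' -> 3
  'dog' -> 1
  'sat' -> 6
  'sat' -> 6

Encoded: [3, 3, 1, 6, 6]


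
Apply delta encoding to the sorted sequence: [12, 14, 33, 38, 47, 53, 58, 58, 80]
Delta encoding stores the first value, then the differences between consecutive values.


First value: 12
Deltas:
  14 - 12 = 2
  33 - 14 = 19
  38 - 33 = 5
  47 - 38 = 9
  53 - 47 = 6
  58 - 53 = 5
  58 - 58 = 0
  80 - 58 = 22


Delta encoded: [12, 2, 19, 5, 9, 6, 5, 0, 22]


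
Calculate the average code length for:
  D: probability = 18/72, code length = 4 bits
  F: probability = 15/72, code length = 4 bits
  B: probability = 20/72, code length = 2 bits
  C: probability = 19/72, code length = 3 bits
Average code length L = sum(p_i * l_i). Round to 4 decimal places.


Weighted contributions p_i * l_i:
  D: (18/72) * 4 = 72/72
  F: (15/72) * 4 = 60/72
  B: (20/72) * 2 = 40/72
  C: (19/72) * 3 = 57/72
Sum = (72 + 60 + 40 + 57)/72 = 229/72

L = 229/72 = 3.1806 bits/symbol


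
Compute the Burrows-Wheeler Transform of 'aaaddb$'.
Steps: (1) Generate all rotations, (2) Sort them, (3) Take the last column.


Rotations (sorted):
  0: $aaaddb -> last char: b
  1: aaaddb$ -> last char: $
  2: aaddb$a -> last char: a
  3: addb$aa -> last char: a
  4: b$aaadd -> last char: d
  5: db$aaad -> last char: d
  6: ddb$aaa -> last char: a


BWT = b$aadda


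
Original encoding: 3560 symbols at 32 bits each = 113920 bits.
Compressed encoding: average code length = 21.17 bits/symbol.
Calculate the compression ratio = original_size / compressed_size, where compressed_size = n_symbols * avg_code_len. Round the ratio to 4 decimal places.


original_size = n_symbols * orig_bits = 3560 * 32 = 113920 bits
compressed_size = n_symbols * avg_code_len = 3560 * 21.17 = 75365.2 bits
ratio = original_size / compressed_size = 113920 / 75365.2 = 1.5116

Compression ratio = 1.5116


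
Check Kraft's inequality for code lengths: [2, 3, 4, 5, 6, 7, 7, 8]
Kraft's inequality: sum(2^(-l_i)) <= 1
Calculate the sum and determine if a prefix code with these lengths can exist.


Sum = 2^(-2) + 2^(-3) + 2^(-4) + 2^(-5) + 2^(-6) + 2^(-7) + 2^(-7) + 2^(-8)
    = 0.25 + 0.125 + 0.0625 + 0.03125 + 0.015625 + 0.0078125 + 0.0078125 + 0.00390625
    = 129/256 = 0.50390625
Since 0.50390625 <= 1, Kraft's inequality IS satisfied.
A prefix code with these lengths CAN exist.

Kraft sum = 0.50390625. Satisfied.


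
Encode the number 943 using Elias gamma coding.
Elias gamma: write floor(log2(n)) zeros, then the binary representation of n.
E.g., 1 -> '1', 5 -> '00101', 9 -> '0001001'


num_bits = floor(log2(943)) + 1 = 10
leading_zeros = num_bits - 1 = 9
binary(943) = 1110101111

Elias gamma(943) = '000000000' + '1110101111' = 0000000001110101111 (19 bits)


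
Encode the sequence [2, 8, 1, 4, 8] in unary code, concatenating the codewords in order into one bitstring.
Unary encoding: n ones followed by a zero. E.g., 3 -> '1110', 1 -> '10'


Encode each number as n ones followed by a terminating 0:
  2 -> 110 (3 bits)
  8 -> 111111110 (9 bits)
  1 -> 10 (2 bits)
  4 -> 11110 (5 bits)
  8 -> 111111110 (9 bits)
Total length = 3 + 9 + 2 + 5 + 9 = 28 bits.

Unary([2, 8, 1, 4, 8]) = 1101111111101011110111111110 (28 bits)


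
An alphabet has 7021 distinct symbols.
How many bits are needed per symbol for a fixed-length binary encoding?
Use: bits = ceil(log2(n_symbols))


log2(7021) = 12.7775
Bracket: 2^12 = 4096 < 7021 <= 2^13 = 8192
So ceil(log2(7021)) = 13

bits = ceil(log2(7021)) = ceil(12.7775) = 13 bits


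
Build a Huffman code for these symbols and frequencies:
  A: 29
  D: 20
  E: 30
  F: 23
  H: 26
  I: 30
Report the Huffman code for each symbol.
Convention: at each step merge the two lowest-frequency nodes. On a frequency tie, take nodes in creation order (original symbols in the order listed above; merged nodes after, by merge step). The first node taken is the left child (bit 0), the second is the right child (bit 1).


Huffman tree construction:
Step 1: Merge D(20) + F(23) = 43
Step 2: Merge H(26) + A(29) = 55
Step 3: Merge E(30) + I(30) = 60
Step 4: Merge (D+F)(43) + (H+A)(55) = 98
Step 5: Merge (E+I)(60) + ((D+F)+(H+A))(98) = 158
Read each symbol's code off the tree from the root (left child = 0, right child = 1).

Codes:
  A: 111 (length 3)
  D: 100 (length 3)
  E: 00 (length 2)
  F: 101 (length 3)
  H: 110 (length 3)
  I: 01 (length 2)
Average code length: 414/158 = 2.6203 bits/symbol


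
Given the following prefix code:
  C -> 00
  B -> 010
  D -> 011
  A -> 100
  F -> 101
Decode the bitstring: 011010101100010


Decoding step by step:
Bits 011 -> D
Bits 010 -> B
Bits 101 -> F
Bits 100 -> A
Bits 010 -> B


Decoded message: DBFAB


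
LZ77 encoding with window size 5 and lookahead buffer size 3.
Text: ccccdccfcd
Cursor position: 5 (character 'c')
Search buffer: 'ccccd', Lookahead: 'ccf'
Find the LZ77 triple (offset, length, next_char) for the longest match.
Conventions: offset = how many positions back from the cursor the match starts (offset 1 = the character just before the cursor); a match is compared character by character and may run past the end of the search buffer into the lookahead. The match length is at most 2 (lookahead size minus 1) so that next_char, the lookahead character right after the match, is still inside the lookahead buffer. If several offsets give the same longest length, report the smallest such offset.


Try each offset into the search buffer:
  offset=1 (pos 4, char 'd'): match length 0
  offset=2 (pos 3, char 'c'): match length 1
  offset=3 (pos 2, char 'c'): match length 2
  offset=4 (pos 1, char 'c'): match length 2
  offset=5 (pos 0, char 'c'): match length 2
Longest match has length 2, found at offsets 3, 4, 5; take the smallest, offset 3.
next_char = character at position 5 + 2 = 7 -> 'f'

Best match: offset=3, length=2 (matching 'cc' starting at position 2)
LZ77 triple: (3, 2, 'f')


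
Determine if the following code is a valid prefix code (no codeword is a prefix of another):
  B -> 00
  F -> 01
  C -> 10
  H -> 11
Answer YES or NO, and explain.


Checking each pair (does one codeword prefix another?):
  B='00' vs F='01': no prefix
  B='00' vs C='10': no prefix
  B='00' vs H='11': no prefix
  F='01' vs B='00': no prefix
  F='01' vs C='10': no prefix
  F='01' vs H='11': no prefix
  C='10' vs B='00': no prefix
  C='10' vs F='01': no prefix
  C='10' vs H='11': no prefix
  H='11' vs B='00': no prefix
  H='11' vs F='01': no prefix
  H='11' vs C='10': no prefix
No violation found over all pairs.

YES -- this is a valid prefix code. No codeword is a prefix of any other codeword.


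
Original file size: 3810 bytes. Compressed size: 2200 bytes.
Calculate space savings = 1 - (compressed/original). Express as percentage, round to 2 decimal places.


ratio = compressed/original = 2200/3810 = 0.577428
savings = 1 - ratio = 1 - 0.577428 = 0.422572
as a percentage: 0.422572 * 100 = 42.26%

Space savings = 1 - 2200/3810 = 42.26%


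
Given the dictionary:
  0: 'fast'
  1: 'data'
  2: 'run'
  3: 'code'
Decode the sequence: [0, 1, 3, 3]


Look up each index in the dictionary:
  0 -> 'fast'
  1 -> 'data'
  3 -> 'code'
  3 -> 'code'

Decoded: "fast data code code"


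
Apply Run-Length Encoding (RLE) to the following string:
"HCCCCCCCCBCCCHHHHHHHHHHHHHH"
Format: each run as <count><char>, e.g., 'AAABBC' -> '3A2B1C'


Scanning runs left to right:
  i=0: run of 'H' x 1 -> '1H'
  i=1: run of 'C' x 8 -> '8C'
  i=9: run of 'B' x 1 -> '1B'
  i=10: run of 'C' x 3 -> '3C'
  i=13: run of 'H' x 14 -> '14H'

RLE = 1H8C1B3C14H


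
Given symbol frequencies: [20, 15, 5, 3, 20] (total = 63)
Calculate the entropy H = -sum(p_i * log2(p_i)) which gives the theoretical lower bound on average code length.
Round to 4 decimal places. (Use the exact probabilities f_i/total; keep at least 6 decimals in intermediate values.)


Per-symbol terms -p_i * log2(p_i) with p_i = f_i/63:
  p = 20/63 = 0.317460: log2(p) = -1.655352, -p*log2(p) = 0.525509
  p = 15/63 = 0.238095: log2(p) = -2.070389, -p*log2(p) = 0.492950
  p = 5/63 = 0.079365: log2(p) = -3.655352, -p*log2(p) = 0.290107
  p = 3/63 = 0.047619: log2(p) = -4.392317, -p*log2(p) = 0.209158
  p = 20/63 = 0.317460: log2(p) = -1.655352, -p*log2(p) = 0.525509
H = 0.525509 + 0.492950 + 0.290107 + 0.209158 + 0.525509 = 2.043233

H = 2.0432 bits/symbol


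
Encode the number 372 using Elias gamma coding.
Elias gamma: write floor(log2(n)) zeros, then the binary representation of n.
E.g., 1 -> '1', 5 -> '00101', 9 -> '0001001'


num_bits = floor(log2(372)) + 1 = 9
leading_zeros = num_bits - 1 = 8
binary(372) = 101110100

Elias gamma(372) = '00000000' + '101110100' = 00000000101110100 (17 bits)


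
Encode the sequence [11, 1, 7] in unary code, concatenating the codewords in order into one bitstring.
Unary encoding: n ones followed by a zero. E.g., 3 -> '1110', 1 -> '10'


Encode each number as n ones followed by a terminating 0:
  11 -> 111111111110 (12 bits)
  1 -> 10 (2 bits)
  7 -> 11111110 (8 bits)
Total length = 12 + 2 + 8 = 22 bits.

Unary([11, 1, 7]) = 1111111111101011111110 (22 bits)


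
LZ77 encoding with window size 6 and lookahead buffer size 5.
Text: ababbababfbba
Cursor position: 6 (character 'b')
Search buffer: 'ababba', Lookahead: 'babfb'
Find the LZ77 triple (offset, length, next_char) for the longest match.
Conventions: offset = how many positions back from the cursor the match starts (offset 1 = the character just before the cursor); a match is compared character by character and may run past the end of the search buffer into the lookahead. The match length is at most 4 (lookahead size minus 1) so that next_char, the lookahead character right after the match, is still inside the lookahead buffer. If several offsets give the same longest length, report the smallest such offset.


Try each offset into the search buffer:
  offset=1 (pos 5, char 'a'): match length 0
  offset=2 (pos 4, char 'b'): match length 3
  offset=3 (pos 3, char 'b'): match length 1
  offset=4 (pos 2, char 'a'): match length 0
  offset=5 (pos 1, char 'b'): match length 3
  offset=6 (pos 0, char 'a'): match length 0
Longest match has length 3, found at offsets 2, 5; take the smallest, offset 2.
next_char = character at position 6 + 3 = 9 -> 'f'

Best match: offset=2, length=3 (matching 'bab' starting at position 4)
LZ77 triple: (2, 3, 'f')


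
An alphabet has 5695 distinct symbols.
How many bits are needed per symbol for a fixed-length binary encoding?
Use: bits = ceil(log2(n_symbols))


log2(5695) = 12.4755
Bracket: 2^12 = 4096 < 5695 <= 2^13 = 8192
So ceil(log2(5695)) = 13

bits = ceil(log2(5695)) = ceil(12.4755) = 13 bits


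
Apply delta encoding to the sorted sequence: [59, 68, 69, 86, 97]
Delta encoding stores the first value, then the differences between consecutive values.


First value: 59
Deltas:
  68 - 59 = 9
  69 - 68 = 1
  86 - 69 = 17
  97 - 86 = 11


Delta encoded: [59, 9, 1, 17, 11]


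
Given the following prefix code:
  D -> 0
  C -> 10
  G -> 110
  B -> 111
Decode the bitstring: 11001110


Decoding step by step:
Bits 110 -> G
Bits 0 -> D
Bits 111 -> B
Bits 0 -> D


Decoded message: GDBD


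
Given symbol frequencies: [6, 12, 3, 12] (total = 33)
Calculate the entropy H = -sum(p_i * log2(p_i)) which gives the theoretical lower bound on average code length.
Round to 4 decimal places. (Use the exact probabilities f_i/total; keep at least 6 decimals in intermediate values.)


Per-symbol terms -p_i * log2(p_i) with p_i = f_i/33:
  p = 6/33 = 0.181818: log2(p) = -2.459432, -p*log2(p) = 0.447169
  p = 12/33 = 0.363636: log2(p) = -1.459432, -p*log2(p) = 0.530702
  p = 3/33 = 0.090909: log2(p) = -3.459432, -p*log2(p) = 0.314494
  p = 12/33 = 0.363636: log2(p) = -1.459432, -p*log2(p) = 0.530702
H = 0.447169 + 0.530702 + 0.314494 + 0.530702 = 1.823067

H = 1.8231 bits/symbol


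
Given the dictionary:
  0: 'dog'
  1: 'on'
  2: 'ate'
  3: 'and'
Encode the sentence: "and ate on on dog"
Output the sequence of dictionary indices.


Look up each word in the dictionary:
  'and' -> 3
  'ate' -> 2
  'on' -> 1
  'on' -> 1
  'dog' -> 0

Encoded: [3, 2, 1, 1, 0]


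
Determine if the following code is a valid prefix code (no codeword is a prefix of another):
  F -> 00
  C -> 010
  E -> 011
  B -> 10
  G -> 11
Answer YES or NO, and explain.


Checking each pair (does one codeword prefix another?):
  F='00' vs C='010': no prefix
  F='00' vs E='011': no prefix
  F='00' vs B='10': no prefix
  F='00' vs G='11': no prefix
  C='010' vs F='00': no prefix
  C='010' vs E='011': no prefix
  C='010' vs B='10': no prefix
  C='010' vs G='11': no prefix
  E='011' vs F='00': no prefix
  E='011' vs C='010': no prefix
  E='011' vs B='10': no prefix
  E='011' vs G='11': no prefix
  B='10' vs F='00': no prefix
  B='10' vs C='010': no prefix
  B='10' vs E='011': no prefix
  B='10' vs G='11': no prefix
  G='11' vs F='00': no prefix
  G='11' vs C='010': no prefix
  G='11' vs E='011': no prefix
  G='11' vs B='10': no prefix
No violation found over all pairs.

YES -- this is a valid prefix code. No codeword is a prefix of any other codeword.


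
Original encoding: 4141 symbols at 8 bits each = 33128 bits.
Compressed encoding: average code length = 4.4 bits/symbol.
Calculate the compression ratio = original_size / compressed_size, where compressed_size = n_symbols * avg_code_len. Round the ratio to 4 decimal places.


original_size = n_symbols * orig_bits = 4141 * 8 = 33128 bits
compressed_size = n_symbols * avg_code_len = 4141 * 4.4 = 18220.4 bits
ratio = original_size / compressed_size = 33128 / 18220.4 = 1.8182

Compression ratio = 1.8182


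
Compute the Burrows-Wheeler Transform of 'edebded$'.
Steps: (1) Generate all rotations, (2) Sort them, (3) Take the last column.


Rotations (sorted):
  0: $edebded -> last char: d
  1: bded$ede -> last char: e
  2: d$edebde -> last char: e
  3: debded$e -> last char: e
  4: ded$edeb -> last char: b
  5: ebded$ed -> last char: d
  6: ed$edebd -> last char: d
  7: edebded$ -> last char: $


BWT = deeebdd$


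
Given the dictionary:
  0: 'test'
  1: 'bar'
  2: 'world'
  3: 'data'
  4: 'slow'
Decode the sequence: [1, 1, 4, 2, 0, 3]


Look up each index in the dictionary:
  1 -> 'bar'
  1 -> 'bar'
  4 -> 'slow'
  2 -> 'world'
  0 -> 'test'
  3 -> 'data'

Decoded: "bar bar slow world test data"


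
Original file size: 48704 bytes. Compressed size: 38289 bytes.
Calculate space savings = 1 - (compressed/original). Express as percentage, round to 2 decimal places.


ratio = compressed/original = 38289/48704 = 0.786157
savings = 1 - ratio = 1 - 0.786157 = 0.213843
as a percentage: 0.213843 * 100 = 21.38%

Space savings = 1 - 38289/48704 = 21.38%


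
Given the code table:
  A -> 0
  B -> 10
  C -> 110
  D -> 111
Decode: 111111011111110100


Decoding:
111 -> D
111 -> D
0 -> A
111 -> D
111 -> D
10 -> B
10 -> B
0 -> A


Result: DDADDBBA


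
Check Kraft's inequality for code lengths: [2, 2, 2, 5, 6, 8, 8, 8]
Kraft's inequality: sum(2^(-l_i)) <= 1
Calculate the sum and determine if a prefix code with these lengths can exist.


Sum = 2^(-2) + 2^(-2) + 2^(-2) + 2^(-5) + 2^(-6) + 2^(-8) + 2^(-8) + 2^(-8)
    = 0.25 + 0.25 + 0.25 + 0.03125 + 0.015625 + 0.00390625 + 0.00390625 + 0.00390625
    = 207/256 = 0.80859375
Since 0.80859375 <= 1, Kraft's inequality IS satisfied.
A prefix code with these lengths CAN exist.

Kraft sum = 0.80859375. Satisfied.


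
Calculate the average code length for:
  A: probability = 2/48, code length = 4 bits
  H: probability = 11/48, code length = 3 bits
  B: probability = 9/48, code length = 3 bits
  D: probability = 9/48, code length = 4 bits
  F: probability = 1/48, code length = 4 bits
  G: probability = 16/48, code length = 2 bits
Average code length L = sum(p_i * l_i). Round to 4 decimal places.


Weighted contributions p_i * l_i:
  A: (2/48) * 4 = 8/48
  H: (11/48) * 3 = 33/48
  B: (9/48) * 3 = 27/48
  D: (9/48) * 4 = 36/48
  F: (1/48) * 4 = 4/48
  G: (16/48) * 2 = 32/48
Sum = (8 + 33 + 27 + 36 + 4 + 32)/48 = 140/48

L = 140/48 = 2.9167 bits/symbol


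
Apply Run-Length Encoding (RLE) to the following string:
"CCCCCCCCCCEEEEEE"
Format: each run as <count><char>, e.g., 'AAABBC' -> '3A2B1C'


Scanning runs left to right:
  i=0: run of 'C' x 10 -> '10C'
  i=10: run of 'E' x 6 -> '6E'

RLE = 10C6E


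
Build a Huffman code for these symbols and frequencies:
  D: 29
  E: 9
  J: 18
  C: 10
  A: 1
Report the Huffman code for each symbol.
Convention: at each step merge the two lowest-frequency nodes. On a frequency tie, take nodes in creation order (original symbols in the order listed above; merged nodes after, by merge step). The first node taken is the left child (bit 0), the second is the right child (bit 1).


Huffman tree construction:
Step 1: Merge A(1) + E(9) = 10
Step 2: Merge C(10) + (A+E)(10) = 20
Step 3: Merge J(18) + (C+(A+E))(20) = 38
Step 4: Merge D(29) + (J+(C+(A+E)))(38) = 67
Read each symbol's code off the tree from the root (left child = 0, right child = 1).

Codes:
  D: 0 (length 1)
  E: 1111 (length 4)
  J: 10 (length 2)
  C: 110 (length 3)
  A: 1110 (length 4)
Average code length: 135/67 = 2.0149 bits/symbol


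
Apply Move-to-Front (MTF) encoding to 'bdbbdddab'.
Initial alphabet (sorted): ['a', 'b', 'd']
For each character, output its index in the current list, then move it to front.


MTF encoding:
'b': index 1 in ['a', 'b', 'd'] -> ['b', 'a', 'd']
'd': index 2 in ['b', 'a', 'd'] -> ['d', 'b', 'a']
'b': index 1 in ['d', 'b', 'a'] -> ['b', 'd', 'a']
'b': index 0 in ['b', 'd', 'a'] -> ['b', 'd', 'a']
'd': index 1 in ['b', 'd', 'a'] -> ['d', 'b', 'a']
'd': index 0 in ['d', 'b', 'a'] -> ['d', 'b', 'a']
'd': index 0 in ['d', 'b', 'a'] -> ['d', 'b', 'a']
'a': index 2 in ['d', 'b', 'a'] -> ['a', 'd', 'b']
'b': index 2 in ['a', 'd', 'b'] -> ['b', 'a', 'd']


Output: [1, 2, 1, 0, 1, 0, 0, 2, 2]


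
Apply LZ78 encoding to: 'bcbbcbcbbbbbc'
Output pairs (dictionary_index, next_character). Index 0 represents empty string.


LZ78 encoding steps:
Dictionary: {0: ''}
Step 1: w='' (idx 0), next='b' -> output (0, 'b'), add 'b' as idx 1
Step 2: w='' (idx 0), next='c' -> output (0, 'c'), add 'c' as idx 2
Step 3: w='b' (idx 1), next='b' -> output (1, 'b'), add 'bb' as idx 3
Step 4: w='c' (idx 2), next='b' -> output (2, 'b'), add 'cb' as idx 4
Step 5: w='cb' (idx 4), next='b' -> output (4, 'b'), add 'cbb' as idx 5
Step 6: w='bb' (idx 3), next='b' -> output (3, 'b'), add 'bbb' as idx 6
Step 7: w='c' (idx 2), end of input -> output (2, '')


Encoded: [(0, 'b'), (0, 'c'), (1, 'b'), (2, 'b'), (4, 'b'), (3, 'b'), (2, '')]


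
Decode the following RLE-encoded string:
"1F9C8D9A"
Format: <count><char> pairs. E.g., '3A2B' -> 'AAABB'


Expanding each <count><char> pair:
  1F -> 'F'
  9C -> 'CCCCCCCCC'
  8D -> 'DDDDDDDD'
  9A -> 'AAAAAAAAA'

Decoded = FCCCCCCCCCDDDDDDDDAAAAAAAAA


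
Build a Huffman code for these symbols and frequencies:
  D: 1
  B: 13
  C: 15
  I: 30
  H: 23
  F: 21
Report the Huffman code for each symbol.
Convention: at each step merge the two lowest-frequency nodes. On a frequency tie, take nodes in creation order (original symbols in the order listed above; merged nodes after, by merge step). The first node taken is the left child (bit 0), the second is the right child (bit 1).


Huffman tree construction:
Step 1: Merge D(1) + B(13) = 14
Step 2: Merge (D+B)(14) + C(15) = 29
Step 3: Merge F(21) + H(23) = 44
Step 4: Merge ((D+B)+C)(29) + I(30) = 59
Step 5: Merge (F+H)(44) + (((D+B)+C)+I)(59) = 103
Read each symbol's code off the tree from the root (left child = 0, right child = 1).

Codes:
  D: 1000 (length 4)
  B: 1001 (length 4)
  C: 101 (length 3)
  I: 11 (length 2)
  H: 01 (length 2)
  F: 00 (length 2)
Average code length: 249/103 = 2.4175 bits/symbol


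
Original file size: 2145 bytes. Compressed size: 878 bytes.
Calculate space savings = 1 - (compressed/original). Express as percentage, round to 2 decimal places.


ratio = compressed/original = 878/2145 = 0.409324
savings = 1 - ratio = 1 - 0.409324 = 0.590676
as a percentage: 0.590676 * 100 = 59.07%

Space savings = 1 - 878/2145 = 59.07%


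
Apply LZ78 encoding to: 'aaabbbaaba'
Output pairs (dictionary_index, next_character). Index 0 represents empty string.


LZ78 encoding steps:
Dictionary: {0: ''}
Step 1: w='' (idx 0), next='a' -> output (0, 'a'), add 'a' as idx 1
Step 2: w='a' (idx 1), next='a' -> output (1, 'a'), add 'aa' as idx 2
Step 3: w='' (idx 0), next='b' -> output (0, 'b'), add 'b' as idx 3
Step 4: w='b' (idx 3), next='b' -> output (3, 'b'), add 'bb' as idx 4
Step 5: w='aa' (idx 2), next='b' -> output (2, 'b'), add 'aab' as idx 5
Step 6: w='a' (idx 1), end of input -> output (1, '')


Encoded: [(0, 'a'), (1, 'a'), (0, 'b'), (3, 'b'), (2, 'b'), (1, '')]


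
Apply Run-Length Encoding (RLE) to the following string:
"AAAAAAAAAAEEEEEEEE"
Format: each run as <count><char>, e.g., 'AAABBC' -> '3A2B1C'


Scanning runs left to right:
  i=0: run of 'A' x 10 -> '10A'
  i=10: run of 'E' x 8 -> '8E'

RLE = 10A8E


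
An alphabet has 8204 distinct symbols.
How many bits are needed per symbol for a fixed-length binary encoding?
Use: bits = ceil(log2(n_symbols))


log2(8204) = 13.0021
Bracket: 2^13 = 8192 < 8204 <= 2^14 = 16384
So ceil(log2(8204)) = 14

bits = ceil(log2(8204)) = ceil(13.0021) = 14 bits


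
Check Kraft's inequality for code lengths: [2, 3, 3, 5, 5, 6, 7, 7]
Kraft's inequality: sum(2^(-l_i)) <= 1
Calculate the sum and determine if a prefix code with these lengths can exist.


Sum = 2^(-2) + 2^(-3) + 2^(-3) + 2^(-5) + 2^(-5) + 2^(-6) + 2^(-7) + 2^(-7)
    = 0.25 + 0.125 + 0.125 + 0.03125 + 0.03125 + 0.015625 + 0.0078125 + 0.0078125
    = 76/128 = 0.59375
Since 0.59375 <= 1, Kraft's inequality IS satisfied.
A prefix code with these lengths CAN exist.

Kraft sum = 0.59375. Satisfied.


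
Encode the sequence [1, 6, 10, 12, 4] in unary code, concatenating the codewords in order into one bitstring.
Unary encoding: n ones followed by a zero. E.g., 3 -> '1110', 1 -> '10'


Encode each number as n ones followed by a terminating 0:
  1 -> 10 (2 bits)
  6 -> 1111110 (7 bits)
  10 -> 11111111110 (11 bits)
  12 -> 1111111111110 (13 bits)
  4 -> 11110 (5 bits)
Total length = 2 + 7 + 11 + 13 + 5 = 38 bits.

Unary([1, 6, 10, 12, 4]) = 10111111011111111110111111111111011110 (38 bits)


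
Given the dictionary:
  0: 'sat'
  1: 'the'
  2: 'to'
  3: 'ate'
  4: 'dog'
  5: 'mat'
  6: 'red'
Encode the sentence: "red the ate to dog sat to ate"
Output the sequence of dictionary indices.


Look up each word in the dictionary:
  'red' -> 6
  'the' -> 1
  'ate' -> 3
  'to' -> 2
  'dog' -> 4
  'sat' -> 0
  'to' -> 2
  'ate' -> 3

Encoded: [6, 1, 3, 2, 4, 0, 2, 3]


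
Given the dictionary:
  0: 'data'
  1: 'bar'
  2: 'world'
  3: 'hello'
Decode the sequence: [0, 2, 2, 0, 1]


Look up each index in the dictionary:
  0 -> 'data'
  2 -> 'world'
  2 -> 'world'
  0 -> 'data'
  1 -> 'bar'

Decoded: "data world world data bar"


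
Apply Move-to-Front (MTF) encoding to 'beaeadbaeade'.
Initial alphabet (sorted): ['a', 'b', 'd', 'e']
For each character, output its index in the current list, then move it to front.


MTF encoding:
'b': index 1 in ['a', 'b', 'd', 'e'] -> ['b', 'a', 'd', 'e']
'e': index 3 in ['b', 'a', 'd', 'e'] -> ['e', 'b', 'a', 'd']
'a': index 2 in ['e', 'b', 'a', 'd'] -> ['a', 'e', 'b', 'd']
'e': index 1 in ['a', 'e', 'b', 'd'] -> ['e', 'a', 'b', 'd']
'a': index 1 in ['e', 'a', 'b', 'd'] -> ['a', 'e', 'b', 'd']
'd': index 3 in ['a', 'e', 'b', 'd'] -> ['d', 'a', 'e', 'b']
'b': index 3 in ['d', 'a', 'e', 'b'] -> ['b', 'd', 'a', 'e']
'a': index 2 in ['b', 'd', 'a', 'e'] -> ['a', 'b', 'd', 'e']
'e': index 3 in ['a', 'b', 'd', 'e'] -> ['e', 'a', 'b', 'd']
'a': index 1 in ['e', 'a', 'b', 'd'] -> ['a', 'e', 'b', 'd']
'd': index 3 in ['a', 'e', 'b', 'd'] -> ['d', 'a', 'e', 'b']
'e': index 2 in ['d', 'a', 'e', 'b'] -> ['e', 'd', 'a', 'b']


Output: [1, 3, 2, 1, 1, 3, 3, 2, 3, 1, 3, 2]
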